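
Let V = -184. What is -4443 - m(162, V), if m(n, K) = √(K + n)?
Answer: -4443 - I*√22 ≈ -4443.0 - 4.6904*I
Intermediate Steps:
-4443 - m(162, V) = -4443 - √(-184 + 162) = -4443 - √(-22) = -4443 - I*√22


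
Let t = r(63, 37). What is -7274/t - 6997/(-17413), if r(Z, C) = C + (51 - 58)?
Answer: -63226126/261195 ≈ -242.06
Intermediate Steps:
r(Z, C) = -7 + C (r(Z, C) = C - 7 = -7 + C)
t = 30 (t = -7 + 37 = 30)
-7274/t - 6997/(-17413) = -7274/30 - 6997/(-17413) = -7274*1/30 - 6997*(-1/17413) = -3637/15 + 6997/17413 = -63226126/261195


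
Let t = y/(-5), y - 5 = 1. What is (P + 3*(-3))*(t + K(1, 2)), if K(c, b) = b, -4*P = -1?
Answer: -7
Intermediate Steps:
P = ¼ (P = -¼*(-1) = ¼ ≈ 0.25000)
y = 6 (y = 5 + 1 = 6)
t = -6/5 (t = 6/(-5) = -⅕*6 = -6/5 ≈ -1.2000)
(P + 3*(-3))*(t + K(1, 2)) = (¼ + 3*(-3))*(-6/5 + 2) = (¼ - 9)*(⅘) = -35/4*⅘ = -7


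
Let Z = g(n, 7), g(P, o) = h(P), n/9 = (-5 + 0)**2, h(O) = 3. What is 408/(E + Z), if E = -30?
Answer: -136/9 ≈ -15.111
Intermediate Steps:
n = 225 (n = 9*(-5 + 0)**2 = 9*(-5)**2 = 9*25 = 225)
g(P, o) = 3
Z = 3
408/(E + Z) = 408/(-30 + 3) = 408/(-27) = -1/27*408 = -136/9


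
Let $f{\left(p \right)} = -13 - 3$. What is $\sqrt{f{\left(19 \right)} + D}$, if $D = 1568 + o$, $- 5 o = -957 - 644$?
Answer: $\frac{\sqrt{46805}}{5} \approx 43.269$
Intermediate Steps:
$o = \frac{1601}{5}$ ($o = - \frac{-957 - 644}{5} = \left(- \frac{1}{5}\right) \left(-1601\right) = \frac{1601}{5} \approx 320.2$)
$D = \frac{9441}{5}$ ($D = 1568 + \frac{1601}{5} = \frac{9441}{5} \approx 1888.2$)
$f{\left(p \right)} = -16$ ($f{\left(p \right)} = -13 - 3 = -16$)
$\sqrt{f{\left(19 \right)} + D} = \sqrt{-16 + \frac{9441}{5}} = \sqrt{\frac{9361}{5}} = \frac{\sqrt{46805}}{5}$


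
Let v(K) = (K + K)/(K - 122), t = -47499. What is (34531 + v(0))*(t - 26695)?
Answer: -2561993014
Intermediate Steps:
v(K) = 2*K/(-122 + K) (v(K) = (2*K)/(-122 + K) = 2*K/(-122 + K))
(34531 + v(0))*(t - 26695) = (34531 + 2*0/(-122 + 0))*(-47499 - 26695) = (34531 + 2*0/(-122))*(-74194) = (34531 + 2*0*(-1/122))*(-74194) = (34531 + 0)*(-74194) = 34531*(-74194) = -2561993014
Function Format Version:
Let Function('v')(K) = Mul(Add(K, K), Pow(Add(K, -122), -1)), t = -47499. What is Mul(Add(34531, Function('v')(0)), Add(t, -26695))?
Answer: -2561993014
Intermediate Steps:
Function('v')(K) = Mul(2, K, Pow(Add(-122, K), -1)) (Function('v')(K) = Mul(Mul(2, K), Pow(Add(-122, K), -1)) = Mul(2, K, Pow(Add(-122, K), -1)))
Mul(Add(34531, Function('v')(0)), Add(t, -26695)) = Mul(Add(34531, Mul(2, 0, Pow(Add(-122, 0), -1))), Add(-47499, -26695)) = Mul(Add(34531, Mul(2, 0, Pow(-122, -1))), -74194) = Mul(Add(34531, Mul(2, 0, Rational(-1, 122))), -74194) = Mul(Add(34531, 0), -74194) = Mul(34531, -74194) = -2561993014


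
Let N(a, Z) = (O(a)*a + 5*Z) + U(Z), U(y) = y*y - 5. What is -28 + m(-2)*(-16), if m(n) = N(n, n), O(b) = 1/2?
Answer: 164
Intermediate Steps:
U(y) = -5 + y² (U(y) = y² - 5 = -5 + y²)
O(b) = ½
N(a, Z) = -5 + Z² + a/2 + 5*Z (N(a, Z) = (a/2 + 5*Z) + (-5 + Z²) = -5 + Z² + a/2 + 5*Z)
m(n) = -5 + n² + 11*n/2 (m(n) = -5 + n² + n/2 + 5*n = -5 + n² + 11*n/2)
-28 + m(-2)*(-16) = -28 + (-5 + (-2)² + (11/2)*(-2))*(-16) = -28 + (-5 + 4 - 11)*(-16) = -28 - 12*(-16) = -28 + 192 = 164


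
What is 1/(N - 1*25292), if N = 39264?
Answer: 1/13972 ≈ 7.1572e-5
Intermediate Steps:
1/(N - 1*25292) = 1/(39264 - 1*25292) = 1/(39264 - 25292) = 1/13972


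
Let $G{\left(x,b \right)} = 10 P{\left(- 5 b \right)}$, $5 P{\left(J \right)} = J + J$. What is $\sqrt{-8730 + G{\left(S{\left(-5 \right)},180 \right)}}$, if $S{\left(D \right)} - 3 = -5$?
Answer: $3 i \sqrt{1370} \approx 111.04 i$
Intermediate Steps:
$P{\left(J \right)} = \frac{2 J}{5}$ ($P{\left(J \right)} = \frac{J + J}{5} = \frac{2 J}{5}$)
$S{\left(D \right)} = -2$ ($S{\left(D \right)} = 3 - 5 = -2$)
$G{\left(x,b \right)} = - 20 b$ ($G{\left(x,b \right)} = 10 \frac{2 \left(- 5 b\right)}{5} = 10 \left(- 2 b\right) = - 20 b$)
$\sqrt{-8730 + G{\left(S{\left(-5 \right)},180 \right)}} = \sqrt{-8730 - 3600} = \sqrt{-12330} = 3 i \sqrt{1370}$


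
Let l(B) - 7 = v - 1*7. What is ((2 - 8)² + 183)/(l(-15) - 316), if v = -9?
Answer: -219/325 ≈ -0.67385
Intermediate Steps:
l(B) = -9 (l(B) = 7 + (-9 - 1*7) = 7 + (-9 - 7) = 7 - 16 = -9)
((2 - 8)² + 183)/(l(-15) - 316) = ((2 - 8)² + 183)/(-9 - 316) = ((-6)² + 183)/(-325) = (36 + 183)*(-1/325) = 219*(-1/325) = -219/325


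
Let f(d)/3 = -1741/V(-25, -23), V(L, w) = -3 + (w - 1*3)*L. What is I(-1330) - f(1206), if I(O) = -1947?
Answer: -1254486/647 ≈ -1938.9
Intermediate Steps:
V(L, w) = -3 + L*(-3 + w) (V(L, w) = -3 + (w - 3)*L = -3 + (-3 + w)*L = -3 + L*(-3 + w))
f(d) = -5223/647 (f(d) = 3*(-1741/(-3 - 3*(-25) - 25*(-23))) = 3*(-1741/(-3 + 75 + 575)) = 3*(-1741/647) = -5223/647)
I(-1330) - f(1206) = -1947 - 1*(-5223/647) = -1947 + 5223/647 = -1254486/647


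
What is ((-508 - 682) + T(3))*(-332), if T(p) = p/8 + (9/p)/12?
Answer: 789745/2 ≈ 3.9487e+5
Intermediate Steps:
T(p) = p/8 + 3/(4*p) (T(p) = p*(⅛) + (9/p)*(1/12) = p/8 + 3/(4*p))
((-508 - 682) + T(3))*(-332) = ((-508 - 682) + (⅛)*(6 + 3²)/3)*(-332) = (-1190 + (⅛)*(⅓)*(6 + 9))*(-332) = (-1190 + (⅛)*(⅓)*15)*(-332) = (-1190 + 5/8)*(-332) = -9515/8*(-332) = 789745/2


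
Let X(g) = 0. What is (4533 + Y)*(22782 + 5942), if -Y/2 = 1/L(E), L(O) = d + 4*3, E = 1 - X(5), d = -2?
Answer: 651000736/5 ≈ 1.3020e+8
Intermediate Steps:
E = 1 (E = 1 - 1*0 = 1 + 0 = 1)
L(O) = 10 (L(O) = -2 + 4*3 = -2 + 12 = 10)
Y = -⅕ (Y = -2/10 = -2*⅒ = -⅕ ≈ -0.20000)
(4533 + Y)*(22782 + 5942) = (4533 - ⅕)*(22782 + 5942) = (22664/5)*28724 = 651000736/5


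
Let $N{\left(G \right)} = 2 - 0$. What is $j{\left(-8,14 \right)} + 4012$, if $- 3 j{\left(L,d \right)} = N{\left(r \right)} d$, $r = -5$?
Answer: $\frac{12008}{3} \approx 4002.7$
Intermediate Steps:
$N{\left(G \right)} = 2$ ($N{\left(G \right)} = 2 + 0 = 2$)
$j{\left(L,d \right)} = - \frac{2 d}{3}$
$j{\left(-8,14 \right)} + 4012 = \left(- \frac{2}{3}\right) 14 + 4012 = - \frac{28}{3} + 4012 = \frac{12008}{3}$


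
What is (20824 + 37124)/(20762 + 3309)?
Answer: 57948/24071 ≈ 2.4074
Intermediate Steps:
(20824 + 37124)/(20762 + 3309) = 57948/24071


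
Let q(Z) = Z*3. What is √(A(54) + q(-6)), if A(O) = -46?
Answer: 8*I ≈ 8.0*I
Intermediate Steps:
q(Z) = 3*Z
√(A(54) + q(-6)) = √(-46 + 3*(-6)) = √(-46 - 18) = √(-64) = 8*I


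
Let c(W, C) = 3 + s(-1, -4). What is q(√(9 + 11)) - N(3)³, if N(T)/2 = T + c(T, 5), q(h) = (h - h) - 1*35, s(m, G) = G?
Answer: -99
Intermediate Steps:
c(W, C) = -1 (c(W, C) = 3 - 4 = -1)
q(h) = -35 (q(h) = 0 - 35 = -35)
N(T) = -2 + 2*T (N(T) = 2*(T - 1) = 2*(-1 + T) = -2 + 2*T)
q(√(9 + 11)) - N(3)³ = -35 - (-2 + 2*3)³ = -35 - (-2 + 6)³ = -35 - 1*4³ = -35 - 1*64 = -35 - 64 = -99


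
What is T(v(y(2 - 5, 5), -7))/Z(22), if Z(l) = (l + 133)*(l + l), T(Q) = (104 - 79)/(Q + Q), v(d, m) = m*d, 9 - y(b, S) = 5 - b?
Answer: -5/19096 ≈ -0.00026183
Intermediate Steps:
y(b, S) = 4 + b (y(b, S) = 9 - (5 - b) = 9 + (-5 + b) = 4 + b)
v(d, m) = d*m
T(Q) = 25/(2*Q) (T(Q) = 25/((2*Q)) = 25*(1/(2*Q)) = 25/(2*Q))
Z(l) = 2*l*(133 + l) (Z(l) = (133 + l)*(2*l) = 2*l*(133 + l))
T(v(y(2 - 5, 5), -7))/Z(22) = (25/(2*(((4 + (2 - 5))*(-7)))))/((2*22*(133 + 22))) = (25/(2*(((4 - 3)*(-7)))))/((2*22*155)) = (25/(2*((1*(-7)))))/6820 = ((25/2)/(-7))*(1/6820) = ((25/2)*(-⅐))*(1/6820) = -25/14*1/6820 = -5/19096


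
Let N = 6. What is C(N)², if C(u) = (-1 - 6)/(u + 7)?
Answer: 49/169 ≈ 0.28994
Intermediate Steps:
C(u) = -7/(7 + u)
C(N)² = (-7/(7 + 6))² = (-7/13)² = 49/169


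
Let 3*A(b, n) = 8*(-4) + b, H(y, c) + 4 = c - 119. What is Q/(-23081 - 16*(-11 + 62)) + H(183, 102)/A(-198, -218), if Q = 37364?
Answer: -308183/238970 ≈ -1.2896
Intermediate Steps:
H(y, c) = -123 + c (H(y, c) = -4 + (c - 119) = -4 + (-119 + c) = -123 + c)
A(b, n) = -32/3 + b/3 (A(b, n) = (8*(-4) + b)/3 = (-32 + b)/3 = -32/3 + b/3)
Q/(-23081 - 16*(-11 + 62)) + H(183, 102)/A(-198, -218) = 37364/(-23081 - 16*(-11 + 62)) + (-123 + 102)/(-32/3 + (⅓)*(-198)) = 37364/(-23081 - 16*51) - 21/(-32/3 - 66) = 37364/(-23081 - 816) - 21/(-230/3) = 37364/(-23897) - 21*(-3/230) = 37364*(-1/23897) + 63/230 = -37364/23897 + 63/230 = -308183/238970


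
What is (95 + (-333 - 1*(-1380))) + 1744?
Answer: 2886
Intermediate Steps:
(95 + (-333 - 1*(-1380))) + 1744 = (95 + (-333 + 1380)) + 1744 = (95 + 1047) + 1744 = 1142 + 1744 = 2886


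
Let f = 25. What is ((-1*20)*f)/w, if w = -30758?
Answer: 250/15379 ≈ 0.016256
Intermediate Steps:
((-1*20)*f)/w = (-1*20*25)/(-30758) = -20*25*(-1/30758) = -500*(-1/30758) = 250/15379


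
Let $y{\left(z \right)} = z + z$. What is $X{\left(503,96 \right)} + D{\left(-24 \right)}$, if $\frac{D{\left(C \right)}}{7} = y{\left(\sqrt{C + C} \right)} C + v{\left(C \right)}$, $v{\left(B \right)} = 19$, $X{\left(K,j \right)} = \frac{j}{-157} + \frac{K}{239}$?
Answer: $\frac{5046586}{37523} - 1344 i \sqrt{3} \approx 134.49 - 2327.9 i$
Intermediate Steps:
$X{\left(K,j \right)} = - \frac{j}{157} + \frac{K}{239}$ ($X{\left(K,j \right)} = j \left(- \frac{1}{157}\right) + K \frac{1}{239} = - \frac{j}{157} + \frac{K}{239}$)
$y{\left(z \right)} = 2 z$
$D{\left(C \right)} = 133 + 14 \sqrt{2} C^{\frac{3}{2}}$ ($D{\left(C \right)} = 7 \left(2 \sqrt{C + C} C + 19\right) = 7 \left(2 \sqrt{2 C} C + 19\right) = 7 \left(2 \sqrt{2} \sqrt{C} C + 19\right) = 7 \left(2 \sqrt{2} C^{\frac{3}{2}} + 19\right) = 7 \left(19 + 2 \sqrt{2} C^{\frac{3}{2}}\right) = 133 + 14 \sqrt{2} C^{\frac{3}{2}}$)
$X{\left(503,96 \right)} + D{\left(-24 \right)} = \left(\left(- \frac{1}{157}\right) 96 + \frac{1}{239} \cdot 503\right) + \left(133 + 14 \sqrt{2} \left(-24\right)^{\frac{3}{2}}\right) = \left(- \frac{96}{157} + \frac{503}{239}\right) + \left(133 + 14 \sqrt{2} \left(- 48 i \sqrt{6}\right)\right) = \frac{56027}{37523} + \left(133 - 1344 i \sqrt{3}\right) = \frac{5046586}{37523} - 1344 i \sqrt{3}$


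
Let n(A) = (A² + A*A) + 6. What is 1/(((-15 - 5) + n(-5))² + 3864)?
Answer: 1/5160 ≈ 0.00019380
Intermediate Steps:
n(A) = 6 + 2*A² (n(A) = (A² + A²) + 6 = 2*A² + 6 = 6 + 2*A²)
1/(((-15 - 5) + n(-5))² + 3864) = 1/(((-15 - 5) + (6 + 2*(-5)²))² + 3864) = 1/((-20 + (6 + 2*25))² + 3864) = 1/((-20 + (6 + 50))² + 3864) = 1/((-20 + 56)² + 3864) = 1/(36² + 3864) = 1/(1296 + 3864) = 1/5160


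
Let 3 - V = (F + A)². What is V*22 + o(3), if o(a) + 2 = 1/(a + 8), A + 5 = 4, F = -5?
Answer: -8007/11 ≈ -727.91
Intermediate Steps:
A = -1 (A = -5 + 4 = -1)
o(a) = -2 + 1/(8 + a) (o(a) = -2 + 1/(a + 8) = -2 + 1/(8 + a))
V = -33 (V = 3 - (-5 - 1)² = 3 - 1*(-6)² = 3 - 1*36 = 3 - 36 = -33)
V*22 + o(3) = -33*22 + (-15 - 2*3)/(8 + 3) = -726 + (-15 - 6)/11 = -726 + (1/11)*(-21) = -726 - 21/11 = -8007/11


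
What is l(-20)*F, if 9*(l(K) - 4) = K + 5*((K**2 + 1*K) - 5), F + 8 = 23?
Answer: 9455/3 ≈ 3151.7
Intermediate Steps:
F = 15 (F = -8 + 23 = 15)
l(K) = 11/9 + 2*K/3 + 5*K**2/9 (l(K) = 4 + (K + 5*((K**2 + 1*K) - 5))/9 = 4 + (K + 5*((K**2 + K) - 5))/9 = 4 + (K + 5*((K + K**2) - 5))/9 = 4 + (K + 5*(-5 + K + K**2))/9 = 4 + (K + (-25 + 5*K + 5*K**2))/9 = 4 + (-25 + 5*K**2 + 6*K)/9 = 4 + (-25/9 + 2*K/3 + 5*K**2/9) = 11/9 + 2*K/3 + 5*K**2/9)
l(-20)*F = (11/9 + (2/3)*(-20) + (5/9)*(-20)**2)*15 = (11/9 - 40/3 + (5/9)*400)*15 = (11/9 - 40/3 + 2000/9)*15 = (1891/9)*15 = 9455/3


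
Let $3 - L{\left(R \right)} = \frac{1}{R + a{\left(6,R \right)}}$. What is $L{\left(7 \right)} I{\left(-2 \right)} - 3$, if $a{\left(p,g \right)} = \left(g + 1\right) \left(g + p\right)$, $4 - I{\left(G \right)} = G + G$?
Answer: $\frac{2323}{111} \approx 20.928$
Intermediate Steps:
$I{\left(G \right)} = 4 - 2 G$ ($I{\left(G \right)} = 4 - \left(G + G\right) = 4 - 2 G$)
$a{\left(p,g \right)} = \left(1 + g\right) \left(g + p\right)$
$L{\left(R \right)} = 3 - \frac{1}{6 + R^{2} + 8 R}$ ($L{\left(R \right)} = 3 - \frac{1}{R + \left(R + 6 + R^{2} + R 6\right)} = 3 - \frac{1}{R + \left(R + 6 + R^{2} + 6 R\right)} = 3 - \frac{1}{R + \left(6 + R^{2} + 7 R\right)} = 3 - \frac{1}{6 + R^{2} + 8 R}$)
$L{\left(7 \right)} I{\left(-2 \right)} - 3 = \frac{17 + 3 \cdot 7^{2} + 24 \cdot 7}{6 + 7^{2} + 8 \cdot 7} \left(4 - -4\right) - 3 = \frac{17 + 3 \cdot 49 + 168}{6 + 49 + 56} \left(4 + 4\right) - 3 = \frac{17 + 147 + 168}{111} \cdot 8 - 3 = \frac{1}{111} \cdot 332 \cdot 8 - 3 = \frac{332}{111} \cdot 8 - 3 = \frac{2656}{111} - 3 = \frac{2323}{111}$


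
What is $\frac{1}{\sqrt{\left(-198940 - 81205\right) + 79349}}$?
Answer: $- \frac{i \sqrt{50199}}{100398} \approx - 0.0022316 i$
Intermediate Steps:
$\frac{1}{\sqrt{\left(-198940 - 81205\right) + 79349}} = \frac{1}{\sqrt{-280145 + 79349}} = \frac{1}{\sqrt{-200796}} = \frac{1}{2 i \sqrt{50199}} = - \frac{i \sqrt{50199}}{100398}$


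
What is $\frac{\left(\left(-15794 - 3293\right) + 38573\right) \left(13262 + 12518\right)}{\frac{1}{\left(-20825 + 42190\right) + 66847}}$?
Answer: $44313217044960$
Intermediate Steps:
$\frac{\left(\left(-15794 - 3293\right) + 38573\right) \left(13262 + 12518\right)}{\frac{1}{\left(-20825 + 42190\right) + 66847}} = \frac{\left(-19087 + 38573\right) 25780}{\frac{1}{21365 + 66847}} = \frac{19486 \cdot 25780}{\frac{1}{88212}} = 502349080 \frac{1}{\frac{1}{88212}} = 502349080 \cdot 88212 = 44313217044960$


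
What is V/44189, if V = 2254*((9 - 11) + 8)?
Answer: 13524/44189 ≈ 0.30605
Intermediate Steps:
V = 13524 (V = 2254*(-2 + 8) = 2254*6 = 13524)
V/44189 = 13524/44189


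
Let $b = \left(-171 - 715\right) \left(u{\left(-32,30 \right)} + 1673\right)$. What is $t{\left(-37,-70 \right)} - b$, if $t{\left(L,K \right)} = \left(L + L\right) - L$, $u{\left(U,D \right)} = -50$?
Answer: $1437941$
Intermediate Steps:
$b = -1437978$ ($b = \left(-171 - 715\right) \left(-50 + 1673\right) = \left(-886\right) 1623 = -1437978$)
$t{\left(L,K \right)} = L$ ($t{\left(L,K \right)} = 2 L - L = L$)
$t{\left(-37,-70 \right)} - b = -37 - -1437978 = -37 + 1437978 = 1437941$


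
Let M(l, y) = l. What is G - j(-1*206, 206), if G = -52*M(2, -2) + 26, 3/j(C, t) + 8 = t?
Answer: -5149/66 ≈ -78.015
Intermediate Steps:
j(C, t) = 3/(-8 + t)
G = -78 (G = -52*2 + 26 = -104 + 26 = -78)
G - j(-1*206, 206) = -78 - 3/(-8 + 206) = -78 - 3/198 = -78 - 1*1/66 = -78 - 1/66 = -5149/66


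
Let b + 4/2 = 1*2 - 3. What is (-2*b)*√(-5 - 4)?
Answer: 18*I ≈ 18.0*I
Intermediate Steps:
b = -3 (b = -2 + (1*2 - 3) = -2 + (2 - 3) = -2 - 1 = -3)
(-2*b)*√(-5 - 4) = (-2*(-3))*√(-5 - 4) = 6*√(-9) = 6*(3*I) = 18*I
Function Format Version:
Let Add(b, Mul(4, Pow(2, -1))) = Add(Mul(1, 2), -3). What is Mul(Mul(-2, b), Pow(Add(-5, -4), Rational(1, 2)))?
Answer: Mul(18, I) ≈ Mul(18.000, I)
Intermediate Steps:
b = -3 (b = Add(-2, Add(Mul(1, 2), -3)) = Add(-2, Add(2, -3)) = Add(-2, -1) = -3)
Mul(Mul(-2, b), Pow(Add(-5, -4), Rational(1, 2))) = Mul(Mul(-2, -3), Pow(Add(-5, -4), Rational(1, 2))) = Mul(6, Pow(-9, Rational(1, 2))) = Mul(6, Mul(3, I)) = Mul(18, I)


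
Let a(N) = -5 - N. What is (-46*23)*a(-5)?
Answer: 0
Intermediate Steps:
(-46*23)*a(-5) = (-46*23)*(-5 - 1*(-5)) = -1058*(-5 + 5) = -1058*0 = 0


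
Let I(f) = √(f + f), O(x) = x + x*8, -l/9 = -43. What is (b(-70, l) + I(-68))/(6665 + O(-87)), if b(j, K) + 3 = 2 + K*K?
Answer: 74884/2941 + I*√34/2941 ≈ 25.462 + 0.0019826*I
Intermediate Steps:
l = 387 (l = -9*(-43) = 387)
O(x) = 9*x (O(x) = x + 8*x = 9*x)
b(j, K) = -1 + K² (b(j, K) = -3 + (2 + K*K) = -3 + (2 + K²) = -1 + K²)
I(f) = √2*√f (I(f) = √(2*f) = √2*√f)
(b(-70, l) + I(-68))/(6665 + O(-87)) = ((-1 + 387²) + √2*√(-68))/(6665 + 9*(-87)) = ((-1 + 149769) + √2*(2*I*√17))/(6665 - 783) = (149768 + 2*I*√34)/5882 = (149768 + 2*I*√34)*(1/5882) = 74884/2941 + I*√34/2941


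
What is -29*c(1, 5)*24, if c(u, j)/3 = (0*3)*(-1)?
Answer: 0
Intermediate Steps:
c(u, j) = 0 (c(u, j) = 3*((0*3)*(-1)) = 3*(0*(-1)) = 3*0 = 0)
-29*c(1, 5)*24 = -29*0*24 = 0*24 = 0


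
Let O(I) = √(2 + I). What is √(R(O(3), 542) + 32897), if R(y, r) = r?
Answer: √33439 ≈ 182.86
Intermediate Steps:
√(R(O(3), 542) + 32897) = √(542 + 32897) = √33439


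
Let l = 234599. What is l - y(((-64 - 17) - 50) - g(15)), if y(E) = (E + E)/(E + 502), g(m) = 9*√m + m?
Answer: 29447207461/125521 + 9036*√15/125521 ≈ 2.3460e+5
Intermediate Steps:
g(m) = m + 9*√m
y(E) = 2*E/(502 + E) (y(E) = (2*E)/(502 + E) = 2*E/(502 + E))
l - y(((-64 - 17) - 50) - g(15)) = 234599 - 2*(((-64 - 17) - 50) - (15 + 9*√15))/(502 + (((-64 - 17) - 50) - (15 + 9*√15))) = 234599 - 2*((-81 - 50) + (-15 - 9*√15))/(502 + ((-81 - 50) + (-15 - 9*√15))) = 234599 - 2*(-131 + (-15 - 9*√15))/(502 + (-131 + (-15 - 9*√15))) = 234599 - 2*(-146 - 9*√15)/(502 + (-146 - 9*√15)) = 234599 - 2*(-146 - 9*√15)/(356 - 9*√15)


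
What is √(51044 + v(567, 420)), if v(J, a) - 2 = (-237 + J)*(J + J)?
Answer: √425266 ≈ 652.12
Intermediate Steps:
v(J, a) = 2 + 2*J*(-237 + J) (v(J, a) = 2 + (-237 + J)*(J + J) = 2 + (-237 + J)*(2*J) = 2 + 2*J*(-237 + J))
√(51044 + v(567, 420)) = √(51044 + (2 - 474*567 + 2*567²)) = √(51044 + (2 - 268758 + 2*321489)) = √(51044 + (2 - 268758 + 642978)) = √(51044 + 374222) = √425266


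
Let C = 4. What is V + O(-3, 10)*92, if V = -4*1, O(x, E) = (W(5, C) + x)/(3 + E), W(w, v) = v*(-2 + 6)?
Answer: 88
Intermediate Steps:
W(w, v) = 4*v (W(w, v) = v*4 = 4*v)
O(x, E) = (16 + x)/(3 + E) (O(x, E) = (4*4 + x)/(3 + E) = (16 + x)/(3 + E))
V = -4
V + O(-3, 10)*92 = -4 + ((16 - 3)/(3 + 10))*92 = -4 + (13/13)*92 = -4 + ((1/13)*13)*92 = -4 + 1*92 = -4 + 92 = 88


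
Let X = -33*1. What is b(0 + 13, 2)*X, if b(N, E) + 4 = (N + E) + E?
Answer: -429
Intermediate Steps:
X = -33
b(N, E) = -4 + N + 2*E (b(N, E) = -4 + ((N + E) + E) = -4 + ((E + N) + E) = -4 + (N + 2*E) = -4 + N + 2*E)
b(0 + 13, 2)*X = (-4 + (0 + 13) + 2*2)*(-33) = (-4 + 13 + 4)*(-33) = 13*(-33) = -429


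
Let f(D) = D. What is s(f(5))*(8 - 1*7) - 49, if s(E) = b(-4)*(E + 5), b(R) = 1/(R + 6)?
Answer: -44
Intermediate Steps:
b(R) = 1/(6 + R)
s(E) = 5/2 + E/2 (s(E) = (E + 5)/(6 - 4) = (5 + E)/2 = 5/2 + E/2)
s(f(5))*(8 - 1*7) - 49 = (5/2 + (½)*5)*(8 - 1*7) - 49 = (5/2 + 5/2)*(8 - 7) - 49 = 5*1 - 49 = 5 - 49 = -44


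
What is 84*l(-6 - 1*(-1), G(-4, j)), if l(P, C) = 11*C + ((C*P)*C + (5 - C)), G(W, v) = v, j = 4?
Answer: -2940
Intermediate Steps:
l(P, C) = 5 + 10*C + P*C**2 (l(P, C) = 11*C + (P*C**2 + (5 - C)) = 11*C + (5 - C + P*C**2) = 5 + 10*C + P*C**2)
84*l(-6 - 1*(-1), G(-4, j)) = 84*(5 + 10*4 + (-6 - 1*(-1))*4**2) = 84*(5 + 40 + (-6 + 1)*16) = 84*(5 + 40 - 5*16) = 84*(5 + 40 - 80) = 84*(-35) = -2940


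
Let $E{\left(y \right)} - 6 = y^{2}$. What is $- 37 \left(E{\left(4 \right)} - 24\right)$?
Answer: $74$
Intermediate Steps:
$E{\left(y \right)} = 6 + y^{2}$
$- 37 \left(E{\left(4 \right)} - 24\right) = - 37 \left(\left(6 + 4^{2}\right) - 24\right) = - 37 \left(\left(6 + 16\right) - 24\right) = - 37 \left(22 - 24\right) = \left(-37\right) \left(-2\right) = 74$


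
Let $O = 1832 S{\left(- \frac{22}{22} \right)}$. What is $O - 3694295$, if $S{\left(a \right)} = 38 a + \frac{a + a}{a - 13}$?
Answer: $- \frac{26345545}{7} \approx -3.7636 \cdot 10^{6}$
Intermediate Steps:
$S{\left(a \right)} = 38 a + \frac{2 a}{-13 + a}$ ($S{\left(a \right)} = 38 a + \frac{2 a}{a - 13} = 38 a + \frac{2 a}{-13 + a}$)
$O = - \frac{485480}{7}$ ($O = 1832 \frac{2 \left(- \frac{22}{22}\right) \left(-246 + 19 \left(- \frac{22}{22}\right)\right)}{-13 - \frac{22}{22}} = 1832 \frac{2 \left(\left(-22\right) \frac{1}{22}\right) \left(-246 + 19 \left(\left(-22\right) \frac{1}{22}\right)\right)}{-13 - 1} = 1832 \cdot 2 \left(-1\right) \frac{1}{-13 - 1} \left(-246 + 19 \left(-1\right)\right) = 1832 \cdot 2 \left(-1\right) \frac{1}{-14} \left(-246 - 19\right) = 1832 \cdot 2 \left(-1\right) \left(- \frac{1}{14}\right) \left(-265\right) = 1832 \left(- \frac{265}{7}\right) = - \frac{485480}{7} \approx -69354.0$)
$O - 3694295 = - \frac{485480}{7} - 3694295 = - \frac{26345545}{7}$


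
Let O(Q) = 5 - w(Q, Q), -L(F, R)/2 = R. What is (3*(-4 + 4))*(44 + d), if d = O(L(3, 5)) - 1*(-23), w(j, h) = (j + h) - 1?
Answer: 0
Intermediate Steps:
w(j, h) = -1 + h + j (w(j, h) = (h + j) - 1 = -1 + h + j)
L(F, R) = -2*R
O(Q) = 6 - 2*Q (O(Q) = 5 - (-1 + Q + Q) = 5 - (-1 + 2*Q) = 5 + (1 - 2*Q) = 6 - 2*Q)
d = 49 (d = (6 - (-4)*5) - 1*(-23) = (6 - 2*(-10)) + 23 = (6 + 20) + 23 = 26 + 23 = 49)
(3*(-4 + 4))*(44 + d) = (3*(-4 + 4))*(44 + 49) = (3*0)*93 = 0*93 = 0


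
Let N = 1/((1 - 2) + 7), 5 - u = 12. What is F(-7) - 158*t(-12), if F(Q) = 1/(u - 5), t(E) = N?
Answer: -317/12 ≈ -26.417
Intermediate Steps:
u = -7 (u = 5 - 1*12 = 5 - 12 = -7)
N = ⅙ (N = 1/(-1 + 7) = 1/6 = ⅙ ≈ 0.16667)
t(E) = ⅙
F(Q) = -1/12 (F(Q) = 1/(-7 - 5) = 1/(-12) = -1/12)
F(-7) - 158*t(-12) = -1/12 - 158*⅙ = -1/12 - 79/3 = -317/12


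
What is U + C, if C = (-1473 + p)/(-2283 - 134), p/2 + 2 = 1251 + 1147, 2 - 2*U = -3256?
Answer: 3933974/2417 ≈ 1627.6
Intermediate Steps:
U = 1629 (U = 1 - ½*(-3256) = 1 + 1628 = 1629)
p = 4792 (p = -4 + 2*(1251 + 1147) = -4 + 2*2398 = -4 + 4796 = 4792)
C = -3319/2417 (C = (-1473 + 4792)/(-2283 - 134) = 3319/(-2417) = 3319*(-1/2417) = -3319/2417 ≈ -1.3732)
U + C = 1629 - 3319/2417 = 3933974/2417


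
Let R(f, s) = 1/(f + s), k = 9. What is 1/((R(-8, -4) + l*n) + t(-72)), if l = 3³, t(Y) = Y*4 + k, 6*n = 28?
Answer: -12/1837 ≈ -0.0065324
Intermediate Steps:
n = 14/3 (n = (⅙)*28 = 14/3 ≈ 4.6667)
t(Y) = 9 + 4*Y (t(Y) = Y*4 + 9 = 4*Y + 9 = 9 + 4*Y)
l = 27
1/((R(-8, -4) + l*n) + t(-72)) = 1/((1/(-8 - 4) + 27*(14/3)) + (9 + 4*(-72))) = 1/((1/(-12) + 126) + (9 - 288)) = 1/((-1/12 + 126) - 279) = 1/(1511/12 - 279) = 1/(-1837/12) = -12/1837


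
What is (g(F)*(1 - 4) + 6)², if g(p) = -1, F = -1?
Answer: 81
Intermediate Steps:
(g(F)*(1 - 4) + 6)² = (-(1 - 4) + 6)² = (-1*(-3) + 6)² = (3 + 6)² = 9² = 81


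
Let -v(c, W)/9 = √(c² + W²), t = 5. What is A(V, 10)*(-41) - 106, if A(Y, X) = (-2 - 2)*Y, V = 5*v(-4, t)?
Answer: -106 - 7380*√41 ≈ -47361.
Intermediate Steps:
v(c, W) = -9*√(W² + c²) (v(c, W) = -9*√(c² + W²) = -9*√(W² + c²))
V = -45*√41 (V = 5*(-9*√(5² + (-4)²)) = 5*(-9*√(25 + 16)) = 5*(-9*√41) = -45*√41 ≈ -288.14)
A(Y, X) = -4*Y
A(V, 10)*(-41) - 106 = -(-180)*√41*(-41) - 106 = (180*√41)*(-41) - 106 = -7380*√41 - 106 = -106 - 7380*√41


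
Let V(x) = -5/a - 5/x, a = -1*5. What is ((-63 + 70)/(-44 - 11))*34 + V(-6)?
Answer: -823/330 ≈ -2.4939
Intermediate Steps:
a = -5
V(x) = 1 - 5/x (V(x) = -5/(-5) - 5/x = -5*(-⅕) - 5/x = 1 - 5/x)
((-63 + 70)/(-44 - 11))*34 + V(-6) = ((-63 + 70)/(-44 - 11))*34 + (-5 - 6)/(-6) = (7/(-55))*34 - ⅙*(-11) = (7*(-1/55))*34 + 11/6 = -7/55*34 + 11/6 = -238/55 + 11/6 = -823/330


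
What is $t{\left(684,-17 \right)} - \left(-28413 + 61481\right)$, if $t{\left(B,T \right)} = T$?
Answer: $-33085$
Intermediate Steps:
$t{\left(684,-17 \right)} - \left(-28413 + 61481\right) = -17 - \left(-28413 + 61481\right) = -17 - 33068 = -33085$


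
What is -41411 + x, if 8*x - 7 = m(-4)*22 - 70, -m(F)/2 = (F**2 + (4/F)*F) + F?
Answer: -332055/8 ≈ -41507.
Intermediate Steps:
m(F) = -8 - 2*F - 2*F**2 (m(F) = -2*((F**2 + (4/F)*F) + F) = -2*((F**2 + 4) + F) = -2*((4 + F**2) + F) = -2*(4 + F + F**2) = -8 - 2*F - 2*F**2)
x = -767/8 (x = 7/8 + ((-8 - 2*(-4) - 2*(-4)**2)*22 - 70)/8 = 7/8 + ((-8 + 8 - 2*16)*22 - 70)/8 = 7/8 + ((-8 + 8 - 32)*22 - 70)/8 = 7/8 + (-32*22 - 70)/8 = 7/8 + (-704 - 70)/8 = 7/8 + (1/8)*(-774) = 7/8 - 387/4 = -767/8 ≈ -95.875)
-41411 + x = -41411 - 767/8 = -332055/8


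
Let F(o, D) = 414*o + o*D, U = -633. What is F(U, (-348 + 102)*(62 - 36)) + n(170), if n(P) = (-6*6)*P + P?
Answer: 3780656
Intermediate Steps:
F(o, D) = 414*o + D*o
n(P) = -35*P (n(P) = -36*P + P = -35*P)
F(U, (-348 + 102)*(62 - 36)) + n(170) = -633*(414 + (-348 + 102)*(62 - 36)) - 35*170 = -633*(414 - 246*26) - 5950 = -633*(414 - 6396) - 5950 = -633*(-5982) - 5950 = 3786606 - 5950 = 3780656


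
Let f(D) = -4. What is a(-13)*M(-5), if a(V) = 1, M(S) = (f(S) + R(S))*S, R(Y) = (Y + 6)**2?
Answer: 15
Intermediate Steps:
R(Y) = (6 + Y)**2
M(S) = S*(-4 + (6 + S)**2) (M(S) = (-4 + (6 + S)**2)*S = S*(-4 + (6 + S)**2))
a(-13)*M(-5) = 1*(-5*(-4 + (6 - 5)**2)) = 1*(-5*(-4 + 1**2)) = 1*(-5*(-4 + 1)) = 1*(-5*(-3)) = 1*15 = 15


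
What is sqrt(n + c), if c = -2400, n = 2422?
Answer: sqrt(22) ≈ 4.6904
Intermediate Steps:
sqrt(n + c) = sqrt(2422 - 2400) = sqrt(22)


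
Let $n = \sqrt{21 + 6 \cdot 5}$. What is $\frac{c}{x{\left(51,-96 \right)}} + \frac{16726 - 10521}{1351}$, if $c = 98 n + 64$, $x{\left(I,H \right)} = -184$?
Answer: $\frac{131907}{31073} - \frac{49 \sqrt{51}}{92} \approx 0.44148$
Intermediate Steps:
$n = \sqrt{51}$ ($n = \sqrt{21 + 30} = \sqrt{51} \approx 7.1414$)
$c = 64 + 98 \sqrt{51}$ ($c = 98 \sqrt{51} + 64 = 64 + 98 \sqrt{51} \approx 763.86$)
$\frac{c}{x{\left(51,-96 \right)}} + \frac{16726 - 10521}{1351} = \frac{64 + 98 \sqrt{51}}{-184} + \frac{16726 - 10521}{1351} = \left(64 + 98 \sqrt{51}\right) \left(- \frac{1}{184}\right) + \left(16726 - 10521\right) \frac{1}{1351} = \left(- \frac{8}{23} - \frac{49 \sqrt{51}}{92}\right) + 6205 \cdot \frac{1}{1351} = \left(- \frac{8}{23} - \frac{49 \sqrt{51}}{92}\right) + \frac{6205}{1351} = \frac{131907}{31073} - \frac{49 \sqrt{51}}{92}$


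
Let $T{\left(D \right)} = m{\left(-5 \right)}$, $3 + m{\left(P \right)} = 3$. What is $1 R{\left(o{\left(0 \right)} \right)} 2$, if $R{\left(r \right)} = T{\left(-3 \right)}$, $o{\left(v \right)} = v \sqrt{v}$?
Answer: $0$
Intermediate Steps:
$m{\left(P \right)} = 0$ ($m{\left(P \right)} = -3 + 3 = 0$)
$o{\left(v \right)} = v^{\frac{3}{2}}$
$T{\left(D \right)} = 0$
$R{\left(r \right)} = 0$
$1 R{\left(o{\left(0 \right)} \right)} 2 = 1 \cdot 0 \cdot 2 = 0 \cdot 2 = 0$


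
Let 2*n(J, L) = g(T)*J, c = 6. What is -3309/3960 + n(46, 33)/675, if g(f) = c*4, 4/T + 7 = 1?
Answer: -353/19800 ≈ -0.017828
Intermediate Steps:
T = -2/3 (T = 4/(-7 + 1) = 4/(-6) = 4*(-1/6) = -2/3 ≈ -0.66667)
g(f) = 24 (g(f) = 6*4 = 24)
n(J, L) = 12*J (n(J, L) = (24*J)/2 = 12*J)
-3309/3960 + n(46, 33)/675 = -3309/3960 + (12*46)/675 = -3309*1/3960 + 552*(1/675) = -1103/1320 + 184/225 = -353/19800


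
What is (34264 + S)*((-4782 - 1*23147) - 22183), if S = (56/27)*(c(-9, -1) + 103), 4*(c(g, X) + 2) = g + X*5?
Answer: -1727171328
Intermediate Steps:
c(g, X) = -2 + g/4 + 5*X/4 (c(g, X) = -2 + (g + X*5)/4 = -2 + (g + 5*X)/4 = -2 + (g/4 + 5*X/4) = -2 + g/4 + 5*X/4)
S = 1820/9 (S = (56/27)*((-2 + (¼)*(-9) + (5/4)*(-1)) + 103) = (56*(1/27))*((-2 - 9/4 - 5/4) + 103) = 56*(-11/2 + 103)/27 = (56/27)*(195/2) = 1820/9 ≈ 202.22)
(34264 + S)*((-4782 - 1*23147) - 22183) = (34264 + 1820/9)*((-4782 - 1*23147) - 22183) = 310196*((-4782 - 23147) - 22183)/9 = 310196*(-27929 - 22183)/9 = (310196/9)*(-50112) = -1727171328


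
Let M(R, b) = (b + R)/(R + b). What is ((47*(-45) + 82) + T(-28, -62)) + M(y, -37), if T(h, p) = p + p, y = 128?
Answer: -2156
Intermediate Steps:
T(h, p) = 2*p
M(R, b) = 1 (M(R, b) = (R + b)/(R + b) = 1)
((47*(-45) + 82) + T(-28, -62)) + M(y, -37) = ((47*(-45) + 82) + 2*(-62)) + 1 = ((-2115 + 82) - 124) + 1 = (-2033 - 124) + 1 = -2157 + 1 = -2156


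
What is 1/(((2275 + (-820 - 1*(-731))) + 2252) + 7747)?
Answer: 1/12185 ≈ 8.2068e-5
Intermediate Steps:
1/(((2275 + (-820 - 1*(-731))) + 2252) + 7747) = 1/(((2275 + (-820 + 731)) + 2252) + 7747) = 1/(((2275 - 89) + 2252) + 7747) = 1/((2186 + 2252) + 7747) = 1/(4438 + 7747) = 1/12185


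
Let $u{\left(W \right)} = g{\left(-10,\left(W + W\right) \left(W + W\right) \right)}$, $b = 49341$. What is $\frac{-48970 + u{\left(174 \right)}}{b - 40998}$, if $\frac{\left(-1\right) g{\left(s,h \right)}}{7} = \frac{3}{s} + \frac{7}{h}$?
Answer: $- \frac{29651043053}{5051853360} \approx -5.8693$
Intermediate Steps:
$g{\left(s,h \right)} = - \frac{49}{h} - \frac{21}{s}$ ($g{\left(s,h \right)} = - 7 \left(\frac{3}{s} + \frac{7}{h}\right) = - \frac{49}{h} - \frac{21}{s}$)
$u{\left(W \right)} = \frac{21}{10} - \frac{49}{4 W^{2}}$ ($u{\left(W \right)} = - \frac{49}{\left(W + W\right) \left(W + W\right)} - \frac{21}{-10} = - \frac{49}{2 W 2 W} - - \frac{21}{10} = - \frac{49}{4 W^{2}} + \frac{21}{10} = \frac{21}{10} - \frac{49}{4 W^{2}}$)
$\frac{-48970 + u{\left(174 \right)}}{b - 40998} = \frac{-48970 + \left(\frac{21}{10} - \frac{49}{4 \cdot 30276}\right)}{49341 - 40998} = \frac{-48970 + \left(\frac{21}{10} - \frac{49}{121104}\right)}{8343} = \left(-48970 + \left(\frac{21}{10} - \frac{49}{121104}\right)\right) \frac{1}{8343} = \left(-48970 + \frac{1271347}{605520}\right) \frac{1}{8343} = \left(- \frac{29651043053}{605520}\right) \frac{1}{8343} = - \frac{29651043053}{5051853360}$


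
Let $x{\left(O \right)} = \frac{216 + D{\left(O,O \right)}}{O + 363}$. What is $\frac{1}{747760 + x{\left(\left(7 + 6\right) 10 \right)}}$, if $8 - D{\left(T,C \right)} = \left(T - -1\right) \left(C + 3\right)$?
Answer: $\frac{493}{368628481} \approx 1.3374 \cdot 10^{-6}$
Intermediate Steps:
$D{\left(T,C \right)} = 8 - \left(1 + T\right) \left(3 + C\right)$ ($D{\left(T,C \right)} = 8 - \left(T - -1\right) \left(C + 3\right) = 8 - \left(T + 1\right) \left(3 + C\right) = 8 - \left(1 + T\right) \left(3 + C\right)$)
$x{\left(O \right)} = \frac{221 - O^{2} - 4 O}{363 + O}$ ($x{\left(O \right)} = \frac{216 - \left(-5 + 4 O + O O\right)}{O + 363} = \frac{216 - \left(-5 + O^{2} + 4 O\right)}{363 + O} = \frac{221 - O^{2} - 4 O}{363 + O}$)
$\frac{1}{747760 + x{\left(\left(7 + 6\right) 10 \right)}} = \frac{1}{747760 + \frac{221 - \left(\left(7 + 6\right) 10\right)^{2} - 4 \left(7 + 6\right) 10}{363 + \left(7 + 6\right) 10}} = \frac{1}{747760 + \frac{221 - \left(13 \cdot 10\right)^{2} - 4 \cdot 13 \cdot 10}{363 + 13 \cdot 10}} = \frac{1}{747760 + \frac{221 - 130^{2} - 520}{363 + 130}} = \frac{1}{747760 + \frac{221 - 16900 - 520}{493}} = \frac{1}{747760 + \frac{1}{493} \left(-17199\right)} = \frac{1}{747760 - \frac{17199}{493}} = \frac{1}{\frac{368628481}{493}} = \frac{493}{368628481}$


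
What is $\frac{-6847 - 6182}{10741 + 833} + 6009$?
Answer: $\frac{23178379}{3858} \approx 6007.9$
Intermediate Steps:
$\frac{-6847 - 6182}{10741 + 833} + 6009 = - \frac{13029}{11574} + 6009 = \left(-13029\right) \frac{1}{11574} + 6009 = - \frac{4343}{3858} + 6009 = \frac{23178379}{3858}$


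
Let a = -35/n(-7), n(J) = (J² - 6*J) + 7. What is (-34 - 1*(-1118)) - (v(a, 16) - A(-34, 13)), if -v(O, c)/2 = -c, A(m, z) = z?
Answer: 1065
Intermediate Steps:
n(J) = 7 + J² - 6*J
a = -5/14 (a = -35/(7 + (-7)² - 6*(-7)) = -35/(7 + 49 + 42) = -35/98 = -35*1/98 = -5/14 ≈ -0.35714)
v(O, c) = 2*c (v(O, c) = -(-2)*c = 2*c)
(-34 - 1*(-1118)) - (v(a, 16) - A(-34, 13)) = (-34 - 1*(-1118)) - (2*16 - 1*13) = (-34 + 1118) - (32 - 13) = 1084 - 1*19 = 1084 - 19 = 1065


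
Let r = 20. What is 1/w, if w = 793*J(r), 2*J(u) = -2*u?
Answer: -1/15860 ≈ -6.3052e-5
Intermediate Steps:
J(u) = -u (J(u) = (-2*u)/2 = -u)
w = -15860 (w = 793*(-1*20) = 793*(-20) = -15860)
1/w = 1/(-15860) = -1/15860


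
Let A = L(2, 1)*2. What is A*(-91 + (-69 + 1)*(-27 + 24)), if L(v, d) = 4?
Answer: 904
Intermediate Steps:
A = 8 (A = 4*2 = 8)
A*(-91 + (-69 + 1)*(-27 + 24)) = 8*(-91 + (-69 + 1)*(-27 + 24)) = 8*(-91 - 68*(-3)) = 8*(-91 + 204) = 8*113 = 904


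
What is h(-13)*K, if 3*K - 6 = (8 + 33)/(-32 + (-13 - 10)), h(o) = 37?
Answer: 10693/165 ≈ 64.806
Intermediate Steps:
K = 289/165 (K = 2 + ((8 + 33)/(-32 + (-13 - 10)))/3 = 2 + (41/(-32 - 23))/3 = 2 + (41/(-55))/3 = 2 + (41*(-1/55))/3 = 2 + (⅓)*(-41/55) = 2 - 41/165 = 289/165 ≈ 1.7515)
h(-13)*K = 37*(289/165) = 10693/165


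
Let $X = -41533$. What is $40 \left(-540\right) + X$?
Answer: $-63133$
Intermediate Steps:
$40 \left(-540\right) + X = 40 \left(-540\right) - 41533 = -21600 - 41533 = -63133$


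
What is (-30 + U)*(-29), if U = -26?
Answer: 1624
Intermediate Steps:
(-30 + U)*(-29) = (-30 - 26)*(-29) = -56*(-29) = 1624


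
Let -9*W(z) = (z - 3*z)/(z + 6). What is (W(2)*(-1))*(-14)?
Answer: 7/9 ≈ 0.77778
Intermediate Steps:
W(z) = 2*z/(9*(6 + z)) (W(z) = -(z - 3*z)/(9*(z + 6)) = -(-2*z)/(9*(6 + z)) = -(-2)*z/(9*(6 + z)) = 2*z/(9*(6 + z)))
(W(2)*(-1))*(-14) = (((2/9)*2/(6 + 2))*(-1))*(-14) = (((2/9)*2/8)*(-1))*(-14) = (((2/9)*2*(⅛))*(-1))*(-14) = ((1/18)*(-1))*(-14) = -1/18*(-14) = 7/9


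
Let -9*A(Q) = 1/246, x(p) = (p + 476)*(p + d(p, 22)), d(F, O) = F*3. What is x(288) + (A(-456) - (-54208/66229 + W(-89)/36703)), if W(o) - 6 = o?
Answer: 4736675360457542351/5381797813218 ≈ 8.8013e+5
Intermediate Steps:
W(o) = 6 + o
d(F, O) = 3*F
x(p) = 4*p*(476 + p) (x(p) = (p + 476)*(p + 3*p) = (476 + p)*(4*p) = 4*p*(476 + p))
A(Q) = -1/2214 (A(Q) = -⅑/246 = -⅑*1/246 = -1/2214)
x(288) + (A(-456) - (-54208/66229 + W(-89)/36703)) = 4*288*(476 + 288) + (-1/2214 - (-54208/66229 + (6 - 89)/36703)) = 4*288*764 + (-1/2214 - (-54208*1/66229 - 83*1/36703)) = 880128 + (-1/2214 - (-54208/66229 - 83/36703)) = 880128 + (-1/2214 - 1*(-1995093231/2430802987)) = 880128 + (-1/2214 + 1995093231/2430802987) = 880128 + 4414705610447/5381797813218 = 4736675360457542351/5381797813218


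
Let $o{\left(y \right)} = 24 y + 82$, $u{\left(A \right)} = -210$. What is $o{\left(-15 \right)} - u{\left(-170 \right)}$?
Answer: $-68$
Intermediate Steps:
$o{\left(y \right)} = 82 + 24 y$
$o{\left(-15 \right)} - u{\left(-170 \right)} = \left(82 + 24 \left(-15\right)\right) - -210 = \left(82 - 360\right) + 210 = -278 + 210 = -68$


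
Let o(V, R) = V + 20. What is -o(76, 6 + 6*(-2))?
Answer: -96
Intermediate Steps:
o(V, R) = 20 + V
-o(76, 6 + 6*(-2)) = -(20 + 76) = -1*96 = -96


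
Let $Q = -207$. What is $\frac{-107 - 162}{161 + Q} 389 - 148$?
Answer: $\frac{97833}{46} \approx 2126.8$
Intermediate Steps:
$\frac{-107 - 162}{161 + Q} 389 - 148 = \frac{-107 - 162}{161 - 207} \cdot 389 - 148 = - \frac{269}{-46} \cdot 389 - 148 = \left(-269\right) \left(- \frac{1}{46}\right) 389 - 148 = \frac{269}{46} \cdot 389 - 148 = \frac{104641}{46} - 148 = \frac{97833}{46}$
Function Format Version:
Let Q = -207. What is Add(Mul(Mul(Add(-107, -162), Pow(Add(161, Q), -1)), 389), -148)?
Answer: Rational(97833, 46) ≈ 2126.8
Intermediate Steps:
Add(Mul(Mul(Add(-107, -162), Pow(Add(161, Q), -1)), 389), -148) = Add(Mul(Mul(Add(-107, -162), Pow(Add(161, -207), -1)), 389), -148) = Add(Mul(Mul(-269, Pow(-46, -1)), 389), -148) = Add(Mul(Mul(-269, Rational(-1, 46)), 389), -148) = Add(Mul(Rational(269, 46), 389), -148) = Add(Rational(104641, 46), -148) = Rational(97833, 46)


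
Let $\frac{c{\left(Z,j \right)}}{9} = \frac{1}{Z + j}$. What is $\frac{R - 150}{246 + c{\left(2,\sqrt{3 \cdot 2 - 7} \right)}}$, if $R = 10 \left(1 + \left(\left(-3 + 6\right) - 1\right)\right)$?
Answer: $- \frac{16640}{34613} - \frac{120 i}{34613} \approx -0.48074 - 0.0034669 i$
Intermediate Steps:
$R = 30$ ($R = 10 \left(1 + \left(3 - 1\right)\right) = 10 \left(1 + 2\right) = 10 \cdot 3 = 30$)
$c{\left(Z,j \right)} = \frac{9}{Z + j}$
$\frac{R - 150}{246 + c{\left(2,\sqrt{3 \cdot 2 - 7} \right)}} = \frac{30 - 150}{246 + \frac{9}{2 + \sqrt{3 \cdot 2 - 7}}} = - \frac{120}{246 + \frac{9}{2 + \sqrt{6 - 7}}} = - \frac{120}{246 + \frac{9}{2 + \sqrt{-1}}} = - \frac{120}{246 + \frac{9}{2 + i}} = - \frac{120}{246 + 9 \frac{2 - i}{5}} = - \frac{120}{246 + \frac{9 \left(2 - i\right)}{5}}$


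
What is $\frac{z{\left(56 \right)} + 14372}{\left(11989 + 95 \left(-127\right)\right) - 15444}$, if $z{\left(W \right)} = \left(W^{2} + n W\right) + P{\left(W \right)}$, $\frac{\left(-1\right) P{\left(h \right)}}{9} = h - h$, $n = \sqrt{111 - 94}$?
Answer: $- \frac{4377}{3880} - \frac{7 \sqrt{17}}{1940} \approx -1.143$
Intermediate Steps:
$n = \sqrt{17} \approx 4.1231$
$P{\left(h \right)} = 0$ ($P{\left(h \right)} = - 9 \left(h - h\right) = \left(-9\right) 0 = 0$)
$z{\left(W \right)} = W^{2} + W \sqrt{17}$ ($z{\left(W \right)} = \left(W^{2} + \sqrt{17} W\right) + 0 = \left(W^{2} + W \sqrt{17}\right) + 0 = W^{2} + W \sqrt{17}$)
$\frac{z{\left(56 \right)} + 14372}{\left(11989 + 95 \left(-127\right)\right) - 15444} = \frac{56 \left(56 + \sqrt{17}\right) + 14372}{\left(11989 + 95 \left(-127\right)\right) - 15444} = \frac{\left(3136 + 56 \sqrt{17}\right) + 14372}{\left(11989 - 12065\right) - 15444} = \frac{17508 + 56 \sqrt{17}}{-76 - 15444} = \frac{17508 + 56 \sqrt{17}}{-15520} = \left(17508 + 56 \sqrt{17}\right) \left(- \frac{1}{15520}\right) = - \frac{4377}{3880} - \frac{7 \sqrt{17}}{1940}$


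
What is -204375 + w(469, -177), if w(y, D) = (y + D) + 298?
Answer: -203785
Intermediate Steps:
w(y, D) = 298 + D + y (w(y, D) = (D + y) + 298 = 298 + D + y)
-204375 + w(469, -177) = -204375 + (298 - 177 + 469) = -204375 + 590 = -203785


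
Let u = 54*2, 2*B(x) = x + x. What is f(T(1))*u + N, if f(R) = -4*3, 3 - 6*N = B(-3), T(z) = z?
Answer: -1295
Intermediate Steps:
B(x) = x (B(x) = (x + x)/2 = (2*x)/2 = x)
N = 1 (N = 1/2 - 1/6*(-3) = 1/2 + 1/2 = 1)
f(R) = -12
u = 108
f(T(1))*u + N = -12*108 + 1 = -1296 + 1 = -1295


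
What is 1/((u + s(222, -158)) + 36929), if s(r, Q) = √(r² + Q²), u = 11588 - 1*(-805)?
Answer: 24661/1216292718 - √18562/1216292718 ≈ 2.0164e-5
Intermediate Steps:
u = 12393 (u = 11588 + 805 = 12393)
s(r, Q) = √(Q² + r²)
1/((u + s(222, -158)) + 36929) = 1/((12393 + √((-158)² + 222²)) + 36929) = 1/((12393 + √(24964 + 49284)) + 36929) = 1/((12393 + √74248) + 36929) = 1/((12393 + 2*√18562) + 36929) = 1/(49322 + 2*√18562)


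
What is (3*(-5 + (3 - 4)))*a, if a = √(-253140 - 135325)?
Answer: -18*I*√388465 ≈ -11219.0*I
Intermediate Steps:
a = I*√388465 (a = √(-388465) = I*√388465 ≈ 623.27*I)
(3*(-5 + (3 - 4)))*a = (3*(-5 + (3 - 4)))*(I*√388465) = (3*(-5 - 1))*(I*√388465) = (3*(-6))*(I*√388465) = -18*I*√388465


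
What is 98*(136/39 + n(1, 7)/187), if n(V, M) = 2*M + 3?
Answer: 150430/429 ≈ 350.65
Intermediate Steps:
n(V, M) = 3 + 2*M
98*(136/39 + n(1, 7)/187) = 98*(136/39 + (3 + 2*7)/187) = 98*(136*(1/39) + (3 + 14)*(1/187)) = 98*(136/39 + 17*(1/187)) = 98*(136/39 + 1/11) = 98*(1535/429) = 150430/429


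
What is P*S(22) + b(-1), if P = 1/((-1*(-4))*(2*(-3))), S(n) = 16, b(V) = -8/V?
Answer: 22/3 ≈ 7.3333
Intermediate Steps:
P = -1/24 (P = 1/(4*(-6)) = 1/(-24) = -1/24 ≈ -0.041667)
P*S(22) + b(-1) = -1/24*16 - 8/(-1) = -2/3 - 8*(-1) = -2/3 + 8 = 22/3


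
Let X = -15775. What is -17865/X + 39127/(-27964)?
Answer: -23530313/88226420 ≈ -0.26670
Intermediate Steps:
-17865/X + 39127/(-27964) = -17865/(-15775) + 39127/(-27964) = -17865*(-1/15775) + 39127*(-1/27964) = 3573/3155 - 39127/27964 = -23530313/88226420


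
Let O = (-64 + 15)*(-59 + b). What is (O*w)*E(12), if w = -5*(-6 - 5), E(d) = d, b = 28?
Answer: 1002540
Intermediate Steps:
O = 1519 (O = (-64 + 15)*(-59 + 28) = -49*(-31) = 1519)
w = 55 (w = -5*(-11) = 55)
(O*w)*E(12) = (1519*55)*12 = 83545*12 = 1002540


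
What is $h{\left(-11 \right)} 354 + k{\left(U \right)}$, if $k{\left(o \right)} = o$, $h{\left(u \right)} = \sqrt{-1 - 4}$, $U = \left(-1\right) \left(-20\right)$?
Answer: $20 + 354 i \sqrt{5} \approx 20.0 + 791.57 i$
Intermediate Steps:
$U = 20$
$h{\left(u \right)} = i \sqrt{5}$ ($h{\left(u \right)} = \sqrt{-5} = i \sqrt{5}$)
$h{\left(-11 \right)} 354 + k{\left(U \right)} = i \sqrt{5} \cdot 354 + 20 = 354 i \sqrt{5} + 20 = 20 + 354 i \sqrt{5}$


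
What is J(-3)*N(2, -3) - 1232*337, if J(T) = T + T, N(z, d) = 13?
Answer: -415262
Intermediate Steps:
J(T) = 2*T
J(-3)*N(2, -3) - 1232*337 = (2*(-3))*13 - 1232*337 = -6*13 - 415184 = -78 - 415184 = -415262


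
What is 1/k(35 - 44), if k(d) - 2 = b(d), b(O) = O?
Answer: -⅐ ≈ -0.14286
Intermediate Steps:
k(d) = 2 + d
1/k(35 - 44) = 1/(2 + (35 - 44)) = 1/(2 - 9) = 1/(-7) = -⅐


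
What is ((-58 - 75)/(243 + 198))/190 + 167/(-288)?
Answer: -5861/10080 ≈ -0.58145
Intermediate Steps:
((-58 - 75)/(243 + 198))/190 + 167/(-288) = -133/441*(1/190) + 167*(-1/288) = -133*1/441*(1/190) - 167/288 = -19/63*1/190 - 167/288 = -1/630 - 167/288 = -5861/10080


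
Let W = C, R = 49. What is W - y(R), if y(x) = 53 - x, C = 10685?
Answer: 10681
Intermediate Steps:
W = 10685
W - y(R) = 10685 - (53 - 1*49) = 10685 - (53 - 49) = 10685 - 1*4 = 10685 - 4 = 10681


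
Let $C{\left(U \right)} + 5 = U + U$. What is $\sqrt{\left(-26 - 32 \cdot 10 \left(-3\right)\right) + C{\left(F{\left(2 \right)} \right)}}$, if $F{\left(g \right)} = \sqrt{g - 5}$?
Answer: $\sqrt{929 + 2 i \sqrt{3}} \approx 30.48 + 0.05683 i$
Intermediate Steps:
$F{\left(g \right)} = \sqrt{-5 + g}$
$C{\left(U \right)} = -5 + 2 U$ ($C{\left(U \right)} = -5 + \left(U + U\right) = -5 + 2 U$)
$\sqrt{\left(-26 - 32 \cdot 10 \left(-3\right)\right) + C{\left(F{\left(2 \right)} \right)}} = \sqrt{\left(-26 - 32 \cdot 10 \left(-3\right)\right) - \left(5 - 2 \sqrt{-5 + 2}\right)} = \sqrt{\left(-26 - -960\right) - \left(5 - 2 \sqrt{-3}\right)} = \sqrt{\left(-26 + 960\right) - \left(5 - 2 i \sqrt{3}\right)} = \sqrt{934 - \left(5 - 2 i \sqrt{3}\right)} = \sqrt{929 + 2 i \sqrt{3}}$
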